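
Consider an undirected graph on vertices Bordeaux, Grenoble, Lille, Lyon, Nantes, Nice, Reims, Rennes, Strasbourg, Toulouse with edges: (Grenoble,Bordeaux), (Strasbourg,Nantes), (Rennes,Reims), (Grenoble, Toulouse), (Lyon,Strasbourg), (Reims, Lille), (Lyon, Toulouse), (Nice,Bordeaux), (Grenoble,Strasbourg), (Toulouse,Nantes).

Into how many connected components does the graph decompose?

From Bordeaux: component {Bordeaux, Grenoble, Lyon, Nantes, Nice, Strasbourg, Toulouse}.
From Lille: component {Lille, Reims, Rennes}.
That's 2 components.

2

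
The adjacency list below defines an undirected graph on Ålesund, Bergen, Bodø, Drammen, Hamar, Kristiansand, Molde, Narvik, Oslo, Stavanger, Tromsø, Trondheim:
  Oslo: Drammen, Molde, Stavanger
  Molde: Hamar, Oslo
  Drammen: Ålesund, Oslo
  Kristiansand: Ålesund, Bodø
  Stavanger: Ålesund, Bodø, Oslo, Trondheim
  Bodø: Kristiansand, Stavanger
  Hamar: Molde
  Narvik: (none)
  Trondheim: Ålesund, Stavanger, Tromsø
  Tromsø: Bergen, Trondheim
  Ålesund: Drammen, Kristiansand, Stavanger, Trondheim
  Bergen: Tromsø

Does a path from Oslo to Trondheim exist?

Yes

Explore from Oslo.
Distance 1: reach Drammen, Molde, Stavanger.
Distance 2: reach Ålesund, Bodø, Hamar, Trondheim.
Found Trondheim.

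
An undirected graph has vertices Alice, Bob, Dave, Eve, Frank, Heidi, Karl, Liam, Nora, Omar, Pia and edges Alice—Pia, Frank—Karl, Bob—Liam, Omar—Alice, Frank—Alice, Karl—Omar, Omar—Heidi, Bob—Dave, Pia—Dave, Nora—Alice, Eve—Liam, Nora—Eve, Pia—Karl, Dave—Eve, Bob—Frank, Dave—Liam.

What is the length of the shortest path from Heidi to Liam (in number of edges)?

5

Distance 0: Heidi.
Distance 1: Omar.
Distance 2: Alice, Karl.
Distance 3: Frank, Nora, Pia.
Distance 4: Bob, Dave, Eve.
Distance 5: Liam — contains Liam.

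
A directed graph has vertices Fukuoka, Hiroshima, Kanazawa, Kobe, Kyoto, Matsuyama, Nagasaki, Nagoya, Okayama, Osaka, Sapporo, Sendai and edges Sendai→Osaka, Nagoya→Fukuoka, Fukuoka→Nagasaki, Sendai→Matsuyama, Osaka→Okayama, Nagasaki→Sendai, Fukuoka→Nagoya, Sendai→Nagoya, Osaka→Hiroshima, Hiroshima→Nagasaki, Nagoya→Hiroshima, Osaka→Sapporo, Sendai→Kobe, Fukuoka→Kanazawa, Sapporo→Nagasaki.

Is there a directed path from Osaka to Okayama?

Explore from Osaka.
Distance 1: reach Hiroshima, Okayama, Sapporo.
Found Okayama.

Yes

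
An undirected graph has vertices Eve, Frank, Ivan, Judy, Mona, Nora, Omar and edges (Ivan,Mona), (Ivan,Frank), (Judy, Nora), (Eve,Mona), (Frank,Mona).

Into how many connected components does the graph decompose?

From Eve: component {Eve, Frank, Ivan, Mona}.
From Judy: component {Judy, Nora}.
From Omar: component {Omar}.
That's 3 components.

3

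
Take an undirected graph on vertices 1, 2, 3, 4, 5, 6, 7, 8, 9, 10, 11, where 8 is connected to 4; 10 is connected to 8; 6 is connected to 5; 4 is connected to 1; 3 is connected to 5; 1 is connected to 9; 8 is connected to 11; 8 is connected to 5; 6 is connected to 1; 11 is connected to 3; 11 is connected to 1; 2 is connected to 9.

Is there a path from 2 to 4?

Explore from 2.
Distance 1: reach 9.
Distance 2: reach 1.
Distance 3: reach 4, 6, 11.
Found 4.

Yes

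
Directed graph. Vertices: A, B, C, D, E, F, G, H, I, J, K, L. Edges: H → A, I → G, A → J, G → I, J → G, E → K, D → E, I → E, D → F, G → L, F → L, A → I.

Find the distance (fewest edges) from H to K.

Distance 0: H.
Distance 1: A.
Distance 2: I, J.
Distance 3: E, G.
Distance 4: K, L — contains K.

4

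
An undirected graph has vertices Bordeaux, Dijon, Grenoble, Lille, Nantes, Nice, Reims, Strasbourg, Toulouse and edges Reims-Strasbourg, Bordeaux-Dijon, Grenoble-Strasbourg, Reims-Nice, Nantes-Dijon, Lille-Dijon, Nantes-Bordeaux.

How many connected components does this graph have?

From Bordeaux: component {Bordeaux, Dijon, Lille, Nantes}.
From Grenoble: component {Grenoble, Nice, Reims, Strasbourg}.
From Toulouse: component {Toulouse}.
That's 3 components.

3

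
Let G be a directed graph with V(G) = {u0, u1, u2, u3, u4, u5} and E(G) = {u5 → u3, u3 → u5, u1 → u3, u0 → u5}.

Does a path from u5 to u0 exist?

Explore from u5.
Distance 1: reach u3.
The search from u5 is exhausted; no directed path reaches u0.

No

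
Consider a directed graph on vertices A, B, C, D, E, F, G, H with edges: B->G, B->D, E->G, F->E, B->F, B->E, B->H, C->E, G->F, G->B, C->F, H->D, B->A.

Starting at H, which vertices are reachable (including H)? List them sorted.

D, H

Start at H.
Its neighbours: D.
Nothing further is reachable.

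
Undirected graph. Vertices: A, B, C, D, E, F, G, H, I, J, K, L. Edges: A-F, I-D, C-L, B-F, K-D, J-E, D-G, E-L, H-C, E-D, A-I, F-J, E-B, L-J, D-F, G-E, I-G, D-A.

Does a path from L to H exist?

Explore from L.
Distance 1: reach C, E, J.
Distance 2: reach B, D, F, G, H.
Found H.

Yes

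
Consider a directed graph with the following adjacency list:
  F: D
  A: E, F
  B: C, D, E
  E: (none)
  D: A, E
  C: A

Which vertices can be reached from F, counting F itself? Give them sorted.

Start at F.
Its neighbours: D.
Then their neighbours: A, E.
Nothing further is reachable.

A, D, E, F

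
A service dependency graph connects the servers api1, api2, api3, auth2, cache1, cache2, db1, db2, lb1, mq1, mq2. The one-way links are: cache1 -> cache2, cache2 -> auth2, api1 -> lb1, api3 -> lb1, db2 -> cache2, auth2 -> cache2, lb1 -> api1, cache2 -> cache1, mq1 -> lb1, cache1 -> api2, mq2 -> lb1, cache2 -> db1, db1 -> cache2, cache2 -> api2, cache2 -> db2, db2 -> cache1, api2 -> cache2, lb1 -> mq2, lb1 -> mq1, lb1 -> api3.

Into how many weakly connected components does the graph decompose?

From api1: component {api1, api3, lb1, mq1, mq2}.
From api2: component {api2, auth2, cache1, cache2, db1, db2}.
That's 2 components.

2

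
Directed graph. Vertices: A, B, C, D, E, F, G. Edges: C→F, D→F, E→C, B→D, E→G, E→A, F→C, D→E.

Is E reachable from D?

Yes

Explore from D.
Distance 1: reach E, F.
Found E.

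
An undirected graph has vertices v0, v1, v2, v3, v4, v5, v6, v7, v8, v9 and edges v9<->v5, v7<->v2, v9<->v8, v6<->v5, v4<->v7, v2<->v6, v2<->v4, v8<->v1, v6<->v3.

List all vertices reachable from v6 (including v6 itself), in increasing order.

Start at v6.
Its neighbours: v2, v3, v5.
Then their neighbours: v4, v7, v9.
Then next layer: v8.
Then next layer: v1.
Nothing further is reachable.

v1, v2, v3, v4, v5, v6, v7, v8, v9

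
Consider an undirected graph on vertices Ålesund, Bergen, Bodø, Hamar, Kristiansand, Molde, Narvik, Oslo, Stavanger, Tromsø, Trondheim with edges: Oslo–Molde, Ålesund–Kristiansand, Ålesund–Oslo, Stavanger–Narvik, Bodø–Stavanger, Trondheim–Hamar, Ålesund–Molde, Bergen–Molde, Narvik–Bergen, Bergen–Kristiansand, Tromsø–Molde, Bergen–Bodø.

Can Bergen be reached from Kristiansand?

Yes

Explore from Kristiansand.
Distance 1: reach Ålesund, Bergen.
Found Bergen.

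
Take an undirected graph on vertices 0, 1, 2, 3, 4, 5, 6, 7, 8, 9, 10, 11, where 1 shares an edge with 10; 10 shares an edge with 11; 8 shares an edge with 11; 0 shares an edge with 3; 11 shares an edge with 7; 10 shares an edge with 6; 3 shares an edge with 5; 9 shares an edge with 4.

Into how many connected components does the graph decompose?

From 0: component {0, 3, 5}.
From 1: component {1, 6, 7, 8, 10, 11}.
From 2: component {2}.
From 4: component {4, 9}.
That's 4 components.

4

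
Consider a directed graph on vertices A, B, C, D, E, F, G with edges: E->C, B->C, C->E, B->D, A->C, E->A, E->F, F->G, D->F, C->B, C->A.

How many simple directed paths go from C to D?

1

C→B→D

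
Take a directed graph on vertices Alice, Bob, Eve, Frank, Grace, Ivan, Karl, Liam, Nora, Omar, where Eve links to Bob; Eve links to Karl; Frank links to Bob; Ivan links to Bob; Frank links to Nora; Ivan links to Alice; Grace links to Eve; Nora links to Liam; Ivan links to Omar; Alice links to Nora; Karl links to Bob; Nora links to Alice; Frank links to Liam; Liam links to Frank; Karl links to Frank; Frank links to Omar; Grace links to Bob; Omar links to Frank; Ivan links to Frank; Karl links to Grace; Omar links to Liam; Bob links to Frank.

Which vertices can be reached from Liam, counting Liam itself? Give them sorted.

Start at Liam.
Its neighbours: Frank.
Then their neighbours: Bob, Nora, Omar.
Then next layer: Alice.
Nothing further is reachable.

Alice, Bob, Frank, Liam, Nora, Omar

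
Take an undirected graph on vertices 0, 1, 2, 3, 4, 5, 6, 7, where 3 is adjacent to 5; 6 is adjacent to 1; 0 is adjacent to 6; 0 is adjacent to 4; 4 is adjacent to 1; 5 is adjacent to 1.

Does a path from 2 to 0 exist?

No

2 has no edges, so nothing is reachable from it.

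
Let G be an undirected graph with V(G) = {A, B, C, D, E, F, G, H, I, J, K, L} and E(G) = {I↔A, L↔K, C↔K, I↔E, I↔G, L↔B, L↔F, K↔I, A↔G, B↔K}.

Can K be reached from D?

D has no edges, so nothing is reachable from it.

No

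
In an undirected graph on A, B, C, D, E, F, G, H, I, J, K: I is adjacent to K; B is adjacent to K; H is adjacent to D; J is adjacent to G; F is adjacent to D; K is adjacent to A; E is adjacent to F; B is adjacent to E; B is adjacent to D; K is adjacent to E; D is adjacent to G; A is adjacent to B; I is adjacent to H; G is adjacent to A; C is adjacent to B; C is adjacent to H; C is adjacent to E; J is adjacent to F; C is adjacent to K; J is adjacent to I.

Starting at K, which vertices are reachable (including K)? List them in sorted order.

A, B, C, D, E, F, G, H, I, J, K

Start at K.
Its neighbours: A, B, C, E, I.
Then their neighbours: D, F, G, H, J.
Every vertex is now reached.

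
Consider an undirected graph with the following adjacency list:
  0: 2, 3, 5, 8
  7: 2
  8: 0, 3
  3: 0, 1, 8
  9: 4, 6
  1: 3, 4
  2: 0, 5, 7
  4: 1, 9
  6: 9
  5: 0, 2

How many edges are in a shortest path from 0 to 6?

Distance 0: 0.
Distance 1: 2, 3, 5, 8.
Distance 2: 1, 7.
Distance 3: 4.
Distance 4: 9.
Distance 5: 6 — contains 6.

5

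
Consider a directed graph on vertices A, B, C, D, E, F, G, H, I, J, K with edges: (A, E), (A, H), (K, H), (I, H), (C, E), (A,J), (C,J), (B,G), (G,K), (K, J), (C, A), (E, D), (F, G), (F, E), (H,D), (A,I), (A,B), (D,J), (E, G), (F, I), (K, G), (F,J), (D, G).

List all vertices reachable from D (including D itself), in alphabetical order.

D, G, H, J, K

Start at D.
Its neighbours: G, J.
Then their neighbours: K.
Then next layer: H.
Nothing further is reachable.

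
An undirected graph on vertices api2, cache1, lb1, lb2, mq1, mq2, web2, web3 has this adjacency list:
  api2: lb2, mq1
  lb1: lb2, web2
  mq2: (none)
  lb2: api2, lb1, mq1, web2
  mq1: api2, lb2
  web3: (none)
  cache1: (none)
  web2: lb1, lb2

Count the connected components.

4

From api2: component {api2, lb1, lb2, mq1, web2}.
From cache1: component {cache1}.
From mq2: component {mq2}.
From web3: component {web3}.
That's 4 components.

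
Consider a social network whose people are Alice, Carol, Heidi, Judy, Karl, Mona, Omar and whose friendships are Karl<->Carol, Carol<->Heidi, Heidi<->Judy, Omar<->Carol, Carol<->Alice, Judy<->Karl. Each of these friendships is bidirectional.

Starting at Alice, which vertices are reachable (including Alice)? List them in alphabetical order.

Alice, Carol, Heidi, Judy, Karl, Omar

Start at Alice.
Its neighbours: Carol.
Then their neighbours: Heidi, Karl, Omar.
Then next layer: Judy.
Nothing further is reachable.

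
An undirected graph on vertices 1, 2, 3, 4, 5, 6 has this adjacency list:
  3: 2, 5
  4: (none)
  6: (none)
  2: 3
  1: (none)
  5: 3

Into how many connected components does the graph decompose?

4

From 1: component {1}.
From 2: component {2, 3, 5}.
From 4: component {4}.
From 6: component {6}.
That's 4 components.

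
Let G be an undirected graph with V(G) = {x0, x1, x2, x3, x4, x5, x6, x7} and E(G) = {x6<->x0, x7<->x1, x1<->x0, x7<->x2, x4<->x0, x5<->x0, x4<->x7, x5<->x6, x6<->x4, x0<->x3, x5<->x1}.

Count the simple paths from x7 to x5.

10

x7–x1–x0–x4–x6–x5
x7–x1–x0–x5
x7–x1–x0–x6–x5
x7–x1–x5
x7–x4–x0–x1–x5
x7–x4–x0–x5
x7–x4–x0–x6–x5
x7–x4–x6–x0–x1–x5
x7–x4–x6–x0–x5
x7–x4–x6–x5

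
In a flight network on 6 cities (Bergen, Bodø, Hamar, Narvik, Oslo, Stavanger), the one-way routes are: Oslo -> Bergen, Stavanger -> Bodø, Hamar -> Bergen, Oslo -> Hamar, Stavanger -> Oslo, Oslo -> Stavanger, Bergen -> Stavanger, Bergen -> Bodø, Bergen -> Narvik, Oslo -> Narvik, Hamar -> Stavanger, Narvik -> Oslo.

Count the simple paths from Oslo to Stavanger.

Oslo→Bergen→Stavanger
Oslo→Hamar→Bergen→Stavanger
Oslo→Hamar→Stavanger
Oslo→Stavanger

4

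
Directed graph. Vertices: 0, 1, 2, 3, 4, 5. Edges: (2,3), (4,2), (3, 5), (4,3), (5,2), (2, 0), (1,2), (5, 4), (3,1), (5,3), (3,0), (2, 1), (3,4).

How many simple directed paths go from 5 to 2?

5→2
5→3→1→2
5→3→4→2
5→4→2
5→4→3→1→2

5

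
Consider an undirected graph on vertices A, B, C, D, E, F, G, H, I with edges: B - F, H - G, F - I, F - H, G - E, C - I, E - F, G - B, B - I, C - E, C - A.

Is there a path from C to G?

Yes

Explore from C.
Distance 1: reach A, E, I.
Distance 2: reach B, F, G.
Found G.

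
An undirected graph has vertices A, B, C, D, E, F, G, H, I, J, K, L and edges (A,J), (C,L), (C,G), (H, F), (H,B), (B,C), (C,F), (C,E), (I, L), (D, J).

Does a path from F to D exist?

Explore from F.
Distance 1: reach C, H.
Distance 2: reach B, E, G, L.
Distance 3: reach I.
The search is exhausted without reaching D; it lies in a different component.

No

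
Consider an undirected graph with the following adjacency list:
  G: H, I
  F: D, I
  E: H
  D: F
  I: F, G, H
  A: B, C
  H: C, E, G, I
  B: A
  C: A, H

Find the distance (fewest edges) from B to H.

3

Distance 0: B.
Distance 1: A.
Distance 2: C.
Distance 3: H — contains H.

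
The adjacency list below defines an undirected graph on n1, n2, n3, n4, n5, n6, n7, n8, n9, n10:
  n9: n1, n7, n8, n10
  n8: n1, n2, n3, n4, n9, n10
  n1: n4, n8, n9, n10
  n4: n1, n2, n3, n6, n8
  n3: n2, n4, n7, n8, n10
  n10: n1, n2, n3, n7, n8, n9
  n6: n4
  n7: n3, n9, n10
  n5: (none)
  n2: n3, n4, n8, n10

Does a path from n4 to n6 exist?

Explore from n4.
Distance 1: reach n1, n2, n3, n6, n8.
Found n6.

Yes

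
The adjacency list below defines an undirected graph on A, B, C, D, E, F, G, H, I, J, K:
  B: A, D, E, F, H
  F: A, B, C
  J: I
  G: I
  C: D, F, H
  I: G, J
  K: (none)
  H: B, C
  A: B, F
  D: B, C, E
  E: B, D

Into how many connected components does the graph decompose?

From A: component {A, B, C, D, E, F, H}.
From G: component {G, I, J}.
From K: component {K}.
That's 3 components.

3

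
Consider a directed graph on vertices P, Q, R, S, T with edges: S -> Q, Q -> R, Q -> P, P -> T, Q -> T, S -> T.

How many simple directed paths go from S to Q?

S→Q

1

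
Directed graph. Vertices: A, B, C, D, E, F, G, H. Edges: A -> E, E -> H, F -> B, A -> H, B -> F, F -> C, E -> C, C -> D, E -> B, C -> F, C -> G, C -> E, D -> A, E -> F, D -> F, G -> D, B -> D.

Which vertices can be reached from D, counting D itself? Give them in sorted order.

Start at D.
Its neighbours: A, F.
Then their neighbours: B, C, E, H.
Then next layer: G.
Every vertex is now reached.

A, B, C, D, E, F, G, H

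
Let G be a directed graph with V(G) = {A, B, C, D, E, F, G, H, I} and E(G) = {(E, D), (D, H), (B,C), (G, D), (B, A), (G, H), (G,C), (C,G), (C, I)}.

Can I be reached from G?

Explore from G.
Distance 1: reach C, D, H.
Distance 2: reach I.
Found I.

Yes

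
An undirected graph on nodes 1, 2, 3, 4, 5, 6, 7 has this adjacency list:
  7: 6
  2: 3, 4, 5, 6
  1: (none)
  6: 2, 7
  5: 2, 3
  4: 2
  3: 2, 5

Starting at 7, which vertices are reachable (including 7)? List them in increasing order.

2, 3, 4, 5, 6, 7

Start at 7.
Its neighbours: 6.
Then their neighbours: 2.
Then next layer: 3, 4, 5.
Nothing further is reachable.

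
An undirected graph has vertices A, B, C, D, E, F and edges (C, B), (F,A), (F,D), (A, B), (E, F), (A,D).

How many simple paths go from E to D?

2

E–F–A–D
E–F–D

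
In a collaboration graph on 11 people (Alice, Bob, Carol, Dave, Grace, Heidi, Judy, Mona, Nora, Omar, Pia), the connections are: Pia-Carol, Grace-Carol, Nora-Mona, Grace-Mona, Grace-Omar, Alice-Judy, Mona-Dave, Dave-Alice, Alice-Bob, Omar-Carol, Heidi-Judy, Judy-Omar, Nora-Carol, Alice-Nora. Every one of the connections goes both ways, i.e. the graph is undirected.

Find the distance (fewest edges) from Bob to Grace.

4

Distance 0: Bob.
Distance 1: Alice.
Distance 2: Dave, Judy, Nora.
Distance 3: Carol, Heidi, Mona, Omar.
Distance 4: Grace, Pia — contains Grace.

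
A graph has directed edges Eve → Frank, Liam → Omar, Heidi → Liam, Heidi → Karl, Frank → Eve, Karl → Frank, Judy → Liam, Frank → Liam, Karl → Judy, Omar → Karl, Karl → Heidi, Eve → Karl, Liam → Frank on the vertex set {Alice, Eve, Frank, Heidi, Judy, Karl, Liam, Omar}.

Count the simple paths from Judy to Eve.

2

Judy→Liam→Frank→Eve
Judy→Liam→Omar→Karl→Frank→Eve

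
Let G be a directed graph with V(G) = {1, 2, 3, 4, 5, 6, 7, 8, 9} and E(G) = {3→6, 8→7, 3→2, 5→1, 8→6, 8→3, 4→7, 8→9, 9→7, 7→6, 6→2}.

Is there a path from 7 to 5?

Explore from 7.
Distance 1: reach 6.
Distance 2: reach 2.
The search from 7 is exhausted; no directed path reaches 5.

No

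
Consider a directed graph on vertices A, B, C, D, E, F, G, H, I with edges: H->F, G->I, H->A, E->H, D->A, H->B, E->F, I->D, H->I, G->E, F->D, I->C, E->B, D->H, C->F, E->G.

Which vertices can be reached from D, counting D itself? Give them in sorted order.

A, B, C, D, F, H, I

Start at D.
Its neighbours: A, H.
Then their neighbours: B, F, I.
Then next layer: C.
Nothing further is reachable.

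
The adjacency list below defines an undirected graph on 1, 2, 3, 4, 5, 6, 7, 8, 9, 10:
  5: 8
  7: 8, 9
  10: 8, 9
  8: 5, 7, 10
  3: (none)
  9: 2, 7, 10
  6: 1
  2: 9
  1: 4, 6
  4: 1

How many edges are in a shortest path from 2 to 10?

2

Distance 0: 2.
Distance 1: 9.
Distance 2: 7, 10 — contains 10.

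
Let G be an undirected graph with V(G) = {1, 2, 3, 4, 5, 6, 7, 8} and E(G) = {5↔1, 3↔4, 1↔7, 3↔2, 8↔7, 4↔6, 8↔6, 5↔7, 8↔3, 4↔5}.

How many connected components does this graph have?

1

From 1: component {1, 2, 3, 4, 5, 6, 7, 8}.
That's 1 component.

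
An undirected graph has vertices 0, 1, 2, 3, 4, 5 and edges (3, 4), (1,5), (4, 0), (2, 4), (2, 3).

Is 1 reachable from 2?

Explore from 2.
Distance 1: reach 3, 4.
Distance 2: reach 0.
The search is exhausted without reaching 1; it lies in a different component.

No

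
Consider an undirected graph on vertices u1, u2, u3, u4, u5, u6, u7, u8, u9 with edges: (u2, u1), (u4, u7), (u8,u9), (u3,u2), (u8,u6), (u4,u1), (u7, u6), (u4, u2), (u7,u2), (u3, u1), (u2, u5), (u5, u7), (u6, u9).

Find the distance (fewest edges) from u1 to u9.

Distance 0: u1.
Distance 1: u2, u3, u4.
Distance 2: u5, u7.
Distance 3: u6.
Distance 4: u8, u9 — contains u9.

4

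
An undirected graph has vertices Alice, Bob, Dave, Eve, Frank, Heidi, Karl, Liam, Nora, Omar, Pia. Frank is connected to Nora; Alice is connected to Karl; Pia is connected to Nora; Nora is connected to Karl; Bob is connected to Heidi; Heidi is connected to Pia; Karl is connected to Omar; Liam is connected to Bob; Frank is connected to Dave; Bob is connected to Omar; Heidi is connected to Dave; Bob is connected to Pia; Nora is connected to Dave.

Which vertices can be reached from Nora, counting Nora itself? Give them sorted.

Alice, Bob, Dave, Frank, Heidi, Karl, Liam, Nora, Omar, Pia

Start at Nora.
Its neighbours: Dave, Frank, Karl, Pia.
Then their neighbours: Alice, Bob, Heidi, Omar.
Then next layer: Liam.
Nothing further is reachable.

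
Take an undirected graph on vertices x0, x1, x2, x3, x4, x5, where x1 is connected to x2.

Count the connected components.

5

From x0: component {x0}.
From x1: component {x1, x2}.
From x3: component {x3}.
From x4: component {x4}.
From x5: component {x5}.
That's 5 components.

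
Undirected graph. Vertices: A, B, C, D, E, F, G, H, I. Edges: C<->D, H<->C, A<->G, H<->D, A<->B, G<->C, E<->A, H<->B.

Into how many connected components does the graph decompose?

From A: component {A, B, C, D, E, G, H}.
From F: component {F}.
From I: component {I}.
That's 3 components.

3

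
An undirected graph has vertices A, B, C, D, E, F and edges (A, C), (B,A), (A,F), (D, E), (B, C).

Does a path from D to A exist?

No

Explore from D.
Distance 1: reach E.
The search is exhausted without reaching A; it lies in a different component.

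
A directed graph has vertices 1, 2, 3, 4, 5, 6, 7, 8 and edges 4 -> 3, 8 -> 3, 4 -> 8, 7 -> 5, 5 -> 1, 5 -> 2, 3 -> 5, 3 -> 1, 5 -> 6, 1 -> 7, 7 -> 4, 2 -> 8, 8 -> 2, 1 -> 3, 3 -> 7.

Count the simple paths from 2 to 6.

2→8→3→1→7→5→6
2→8→3→5→6
2→8→3→7→5→6

3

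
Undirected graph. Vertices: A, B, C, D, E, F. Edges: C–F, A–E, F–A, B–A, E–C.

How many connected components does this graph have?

2

From A: component {A, B, C, E, F}.
From D: component {D}.
That's 2 components.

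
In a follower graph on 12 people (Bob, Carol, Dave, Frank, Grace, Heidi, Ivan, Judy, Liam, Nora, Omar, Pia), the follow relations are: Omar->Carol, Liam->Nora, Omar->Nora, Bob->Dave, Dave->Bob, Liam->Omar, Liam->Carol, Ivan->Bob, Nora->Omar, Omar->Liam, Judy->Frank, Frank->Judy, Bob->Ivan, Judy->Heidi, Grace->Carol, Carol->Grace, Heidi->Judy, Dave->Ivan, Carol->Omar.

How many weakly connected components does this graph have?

From Bob: component {Bob, Dave, Ivan}.
From Carol: component {Carol, Grace, Liam, Nora, Omar}.
From Frank: component {Frank, Heidi, Judy}.
From Pia: component {Pia}.
That's 4 components.

4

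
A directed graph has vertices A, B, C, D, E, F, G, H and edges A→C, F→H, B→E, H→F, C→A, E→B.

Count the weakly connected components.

5

From A: component {A, C}.
From B: component {B, E}.
From D: component {D}.
From F: component {F, H}.
From G: component {G}.
That's 5 components.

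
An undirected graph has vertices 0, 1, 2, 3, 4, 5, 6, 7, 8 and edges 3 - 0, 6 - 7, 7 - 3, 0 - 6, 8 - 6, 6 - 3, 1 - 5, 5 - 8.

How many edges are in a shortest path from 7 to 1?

Distance 0: 7.
Distance 1: 3, 6.
Distance 2: 0, 8.
Distance 3: 5.
Distance 4: 1 — contains 1.

4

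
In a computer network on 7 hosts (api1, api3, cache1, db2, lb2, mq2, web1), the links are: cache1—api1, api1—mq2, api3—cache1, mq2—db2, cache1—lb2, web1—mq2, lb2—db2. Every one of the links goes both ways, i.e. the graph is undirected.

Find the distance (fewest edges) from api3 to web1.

4

Distance 0: api3.
Distance 1: cache1.
Distance 2: api1, lb2.
Distance 3: db2, mq2.
Distance 4: web1 — contains web1.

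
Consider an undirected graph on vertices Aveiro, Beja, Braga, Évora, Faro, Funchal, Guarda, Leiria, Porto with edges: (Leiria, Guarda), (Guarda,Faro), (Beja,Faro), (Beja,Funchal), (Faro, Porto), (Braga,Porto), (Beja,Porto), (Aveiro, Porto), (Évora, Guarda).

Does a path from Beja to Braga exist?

Yes

Explore from Beja.
Distance 1: reach Faro, Funchal, Porto.
Distance 2: reach Aveiro, Braga, Guarda.
Found Braga.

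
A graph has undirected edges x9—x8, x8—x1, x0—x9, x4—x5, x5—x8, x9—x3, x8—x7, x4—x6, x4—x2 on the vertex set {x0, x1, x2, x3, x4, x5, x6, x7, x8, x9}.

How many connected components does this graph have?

From x0: component {x0, x1, x2, x3, x4, x5, x6, x7, x8, x9}.
That's 1 component.

1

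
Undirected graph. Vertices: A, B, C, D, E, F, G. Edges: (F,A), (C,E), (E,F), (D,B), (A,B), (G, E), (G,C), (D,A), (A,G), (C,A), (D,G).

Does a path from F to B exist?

Explore from F.
Distance 1: reach A, E.
Distance 2: reach B, C, D, G.
Found B.

Yes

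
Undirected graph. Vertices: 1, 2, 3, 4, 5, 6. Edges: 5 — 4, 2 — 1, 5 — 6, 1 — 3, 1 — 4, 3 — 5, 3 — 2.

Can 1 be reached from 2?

Explore from 2.
Distance 1: reach 1, 3.
Found 1.

Yes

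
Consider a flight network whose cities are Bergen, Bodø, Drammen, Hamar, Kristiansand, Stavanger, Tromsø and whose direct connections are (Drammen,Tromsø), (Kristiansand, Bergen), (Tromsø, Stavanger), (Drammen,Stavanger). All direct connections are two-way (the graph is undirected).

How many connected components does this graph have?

From Bergen: component {Bergen, Kristiansand}.
From Bodø: component {Bodø}.
From Drammen: component {Drammen, Stavanger, Tromsø}.
From Hamar: component {Hamar}.
That's 4 components.

4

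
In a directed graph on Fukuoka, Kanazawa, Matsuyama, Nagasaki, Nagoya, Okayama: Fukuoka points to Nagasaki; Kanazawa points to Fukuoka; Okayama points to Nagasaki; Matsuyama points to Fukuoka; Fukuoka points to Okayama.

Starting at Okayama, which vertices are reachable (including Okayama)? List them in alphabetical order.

Nagasaki, Okayama

Start at Okayama.
Its neighbours: Nagasaki.
Nothing further is reachable.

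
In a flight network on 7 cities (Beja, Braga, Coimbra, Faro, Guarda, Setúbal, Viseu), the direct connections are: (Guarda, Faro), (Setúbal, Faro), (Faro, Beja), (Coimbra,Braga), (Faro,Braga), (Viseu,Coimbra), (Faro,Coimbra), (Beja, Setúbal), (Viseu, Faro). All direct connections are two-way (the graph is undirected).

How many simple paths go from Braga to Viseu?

4

Braga–Coimbra–Faro–Viseu
Braga–Coimbra–Viseu
Braga–Faro–Coimbra–Viseu
Braga–Faro–Viseu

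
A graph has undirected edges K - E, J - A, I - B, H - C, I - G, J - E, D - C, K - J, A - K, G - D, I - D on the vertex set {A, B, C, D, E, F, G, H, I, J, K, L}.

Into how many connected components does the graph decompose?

4

From A: component {A, E, J, K}.
From B: component {B, C, D, G, H, I}.
From F: component {F}.
From L: component {L}.
That's 4 components.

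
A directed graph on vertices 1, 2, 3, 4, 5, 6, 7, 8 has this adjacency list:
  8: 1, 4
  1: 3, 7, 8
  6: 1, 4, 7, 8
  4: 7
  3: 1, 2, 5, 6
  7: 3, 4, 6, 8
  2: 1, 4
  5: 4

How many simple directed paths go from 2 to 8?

2→1→3→5→4→7→6→8
2→1→3→5→4→7→8
2→1→3→6→4→7→8
2→1→3→6→7→8
2→1→3→6→8
2→1→7→3→6→8
2→1→7→6→8
2→1→7→8
2→1→8
2→4→7→3→1→8
2→4→7→3→6→1→8
2→4→7→3→6→8
2→4→7→6→1→8
2→4→7→6→8
2→4→7→8

15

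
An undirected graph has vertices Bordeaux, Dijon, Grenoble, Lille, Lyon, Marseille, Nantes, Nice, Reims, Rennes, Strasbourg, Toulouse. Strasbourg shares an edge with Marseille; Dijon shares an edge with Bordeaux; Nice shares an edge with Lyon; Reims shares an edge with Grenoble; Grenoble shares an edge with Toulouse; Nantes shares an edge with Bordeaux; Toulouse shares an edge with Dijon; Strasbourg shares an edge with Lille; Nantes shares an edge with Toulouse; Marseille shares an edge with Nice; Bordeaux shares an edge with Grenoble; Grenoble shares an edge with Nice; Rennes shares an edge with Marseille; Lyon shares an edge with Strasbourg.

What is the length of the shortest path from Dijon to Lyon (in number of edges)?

4

Distance 0: Dijon.
Distance 1: Bordeaux, Toulouse.
Distance 2: Grenoble, Nantes.
Distance 3: Nice, Reims.
Distance 4: Lyon, Marseille — contains Lyon.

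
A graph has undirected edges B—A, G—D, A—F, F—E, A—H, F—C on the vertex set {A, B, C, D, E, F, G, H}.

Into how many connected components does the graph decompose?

From A: component {A, B, C, E, F, H}.
From D: component {D, G}.
That's 2 components.

2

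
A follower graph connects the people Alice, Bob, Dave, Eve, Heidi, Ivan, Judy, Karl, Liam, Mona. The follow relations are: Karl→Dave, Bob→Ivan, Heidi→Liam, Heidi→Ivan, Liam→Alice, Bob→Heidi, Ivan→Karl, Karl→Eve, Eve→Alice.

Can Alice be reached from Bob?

Explore from Bob.
Distance 1: reach Heidi, Ivan.
Distance 2: reach Karl, Liam.
Distance 3: reach Alice, Dave, Eve.
Found Alice.

Yes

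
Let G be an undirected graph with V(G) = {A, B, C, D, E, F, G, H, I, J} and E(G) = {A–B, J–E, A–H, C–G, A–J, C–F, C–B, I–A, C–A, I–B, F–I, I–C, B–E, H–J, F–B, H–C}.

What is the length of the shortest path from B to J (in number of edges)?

Distance 0: B.
Distance 1: A, C, E, F, I.
Distance 2: G, H, J — contains J.

2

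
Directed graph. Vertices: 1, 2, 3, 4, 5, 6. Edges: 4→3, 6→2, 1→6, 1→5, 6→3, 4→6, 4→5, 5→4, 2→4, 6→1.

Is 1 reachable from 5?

Yes

Explore from 5.
Distance 1: reach 4.
Distance 2: reach 3, 6.
Distance 3: reach 1, 2.
Found 1.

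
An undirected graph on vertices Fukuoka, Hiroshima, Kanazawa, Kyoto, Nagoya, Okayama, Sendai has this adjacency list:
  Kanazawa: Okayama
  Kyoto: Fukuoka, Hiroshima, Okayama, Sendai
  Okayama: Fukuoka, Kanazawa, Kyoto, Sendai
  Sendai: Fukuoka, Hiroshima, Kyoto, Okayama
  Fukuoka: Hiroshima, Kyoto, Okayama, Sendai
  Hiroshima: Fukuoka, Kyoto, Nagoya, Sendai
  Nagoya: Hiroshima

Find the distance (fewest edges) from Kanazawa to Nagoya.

Distance 0: Kanazawa.
Distance 1: Okayama.
Distance 2: Fukuoka, Kyoto, Sendai.
Distance 3: Hiroshima.
Distance 4: Nagoya — contains Nagoya.

4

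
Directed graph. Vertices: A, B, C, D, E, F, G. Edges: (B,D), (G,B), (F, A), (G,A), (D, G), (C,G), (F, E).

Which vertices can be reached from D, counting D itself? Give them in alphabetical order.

A, B, D, G

Start at D.
Its neighbours: G.
Then their neighbours: A, B.
Nothing further is reachable.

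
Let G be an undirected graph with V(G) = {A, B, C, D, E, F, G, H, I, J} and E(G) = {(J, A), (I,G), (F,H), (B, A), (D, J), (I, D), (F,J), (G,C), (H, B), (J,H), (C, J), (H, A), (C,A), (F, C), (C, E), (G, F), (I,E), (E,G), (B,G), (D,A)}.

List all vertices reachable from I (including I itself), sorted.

Start at I.
Its neighbours: D, E, G.
Then their neighbours: A, B, C, F, J.
Then next layer: H.
Every vertex is now reached.

A, B, C, D, E, F, G, H, I, J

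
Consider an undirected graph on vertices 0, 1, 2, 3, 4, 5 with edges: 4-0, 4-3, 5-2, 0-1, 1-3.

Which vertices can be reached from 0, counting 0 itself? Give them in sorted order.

0, 1, 3, 4

Start at 0.
Its neighbours: 1, 4.
Then their neighbours: 3.
Nothing further is reachable.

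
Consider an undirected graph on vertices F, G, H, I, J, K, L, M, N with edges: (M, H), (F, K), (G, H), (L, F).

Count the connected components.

From F: component {F, K, L}.
From G: component {G, H, M}.
From I: component {I}.
From J: component {J}.
From N: component {N}.
That's 5 components.

5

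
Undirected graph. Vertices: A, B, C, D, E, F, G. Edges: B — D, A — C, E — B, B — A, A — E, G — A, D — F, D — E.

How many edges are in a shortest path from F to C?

Distance 0: F.
Distance 1: D.
Distance 2: B, E.
Distance 3: A.
Distance 4: C, G — contains C.

4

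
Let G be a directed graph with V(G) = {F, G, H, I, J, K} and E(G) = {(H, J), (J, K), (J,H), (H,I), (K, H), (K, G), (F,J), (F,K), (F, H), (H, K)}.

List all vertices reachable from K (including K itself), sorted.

Start at K.
Its neighbours: G, H.
Then their neighbours: I, J.
Nothing further is reachable.

G, H, I, J, K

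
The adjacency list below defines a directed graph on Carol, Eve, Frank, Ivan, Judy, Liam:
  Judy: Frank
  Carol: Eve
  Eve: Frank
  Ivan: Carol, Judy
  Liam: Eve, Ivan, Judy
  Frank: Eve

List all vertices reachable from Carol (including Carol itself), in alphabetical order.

Carol, Eve, Frank

Start at Carol.
Its neighbours: Eve.
Then their neighbours: Frank.
Nothing further is reachable.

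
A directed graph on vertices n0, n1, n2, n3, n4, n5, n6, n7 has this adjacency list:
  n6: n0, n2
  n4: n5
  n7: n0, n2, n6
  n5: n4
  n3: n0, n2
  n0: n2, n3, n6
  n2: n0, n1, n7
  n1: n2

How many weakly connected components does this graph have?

2

From n0: component {n0, n1, n2, n3, n6, n7}.
From n4: component {n4, n5}.
That's 2 components.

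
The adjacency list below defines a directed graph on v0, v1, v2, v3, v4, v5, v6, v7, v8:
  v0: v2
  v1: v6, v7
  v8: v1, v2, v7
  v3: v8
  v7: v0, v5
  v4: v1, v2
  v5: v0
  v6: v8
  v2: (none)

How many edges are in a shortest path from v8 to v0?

Distance 0: v8.
Distance 1: v1, v2, v7.
Distance 2: v0, v5, v6 — contains v0.

2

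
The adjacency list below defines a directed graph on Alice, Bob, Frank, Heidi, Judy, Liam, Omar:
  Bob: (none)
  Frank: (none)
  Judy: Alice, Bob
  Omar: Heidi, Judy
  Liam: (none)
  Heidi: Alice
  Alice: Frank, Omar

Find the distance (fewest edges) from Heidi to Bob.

4

Distance 0: Heidi.
Distance 1: Alice.
Distance 2: Frank, Omar.
Distance 3: Judy.
Distance 4: Bob — contains Bob.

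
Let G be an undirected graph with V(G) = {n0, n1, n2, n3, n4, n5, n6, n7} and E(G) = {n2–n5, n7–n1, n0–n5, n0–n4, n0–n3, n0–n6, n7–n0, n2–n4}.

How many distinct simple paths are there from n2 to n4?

2

n2–n4
n2–n5–n0–n4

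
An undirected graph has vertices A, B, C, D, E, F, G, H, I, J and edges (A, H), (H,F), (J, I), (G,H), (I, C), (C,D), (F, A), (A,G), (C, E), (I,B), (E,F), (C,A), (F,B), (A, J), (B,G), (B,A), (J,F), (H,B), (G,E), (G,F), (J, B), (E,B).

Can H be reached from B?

Explore from B.
Distance 1: reach A, E, F, G, H, I, J.
Found H.

Yes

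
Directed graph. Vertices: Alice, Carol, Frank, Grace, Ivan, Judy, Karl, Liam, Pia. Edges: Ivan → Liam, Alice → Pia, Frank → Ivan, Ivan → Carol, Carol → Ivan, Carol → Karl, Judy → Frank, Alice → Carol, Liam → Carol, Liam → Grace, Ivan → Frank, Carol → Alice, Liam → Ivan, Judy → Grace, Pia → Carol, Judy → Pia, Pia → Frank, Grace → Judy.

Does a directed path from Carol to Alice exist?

Explore from Carol.
Distance 1: reach Alice, Ivan, Karl.
Found Alice.

Yes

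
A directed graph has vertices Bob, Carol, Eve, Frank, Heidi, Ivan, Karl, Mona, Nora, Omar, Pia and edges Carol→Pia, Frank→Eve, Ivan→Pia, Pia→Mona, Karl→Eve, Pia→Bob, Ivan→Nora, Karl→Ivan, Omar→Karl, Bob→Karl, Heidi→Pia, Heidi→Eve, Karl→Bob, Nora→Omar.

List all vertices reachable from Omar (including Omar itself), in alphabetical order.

Start at Omar.
Its neighbours: Karl.
Then their neighbours: Bob, Eve, Ivan.
Then next layer: Nora, Pia.
Then next layer: Mona.
Nothing further is reachable.

Bob, Eve, Ivan, Karl, Mona, Nora, Omar, Pia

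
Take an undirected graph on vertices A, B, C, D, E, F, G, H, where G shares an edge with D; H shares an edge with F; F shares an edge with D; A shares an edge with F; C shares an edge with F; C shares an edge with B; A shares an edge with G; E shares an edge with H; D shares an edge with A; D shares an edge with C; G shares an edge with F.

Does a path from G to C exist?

Explore from G.
Distance 1: reach A, D, F.
Distance 2: reach C, H.
Found C.

Yes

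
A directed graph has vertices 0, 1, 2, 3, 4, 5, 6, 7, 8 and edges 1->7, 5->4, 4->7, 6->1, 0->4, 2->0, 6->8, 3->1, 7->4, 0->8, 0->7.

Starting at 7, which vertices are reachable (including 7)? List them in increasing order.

4, 7

Start at 7.
Its neighbours: 4.
Nothing further is reachable.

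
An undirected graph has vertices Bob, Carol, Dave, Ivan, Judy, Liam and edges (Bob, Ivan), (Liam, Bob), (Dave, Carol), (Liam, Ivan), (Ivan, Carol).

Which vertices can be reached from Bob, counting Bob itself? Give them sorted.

Start at Bob.
Its neighbours: Ivan, Liam.
Then their neighbours: Carol.
Then next layer: Dave.
Nothing further is reachable.

Bob, Carol, Dave, Ivan, Liam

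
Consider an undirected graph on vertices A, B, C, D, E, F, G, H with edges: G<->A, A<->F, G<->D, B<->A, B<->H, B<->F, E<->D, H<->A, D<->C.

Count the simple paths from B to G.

B–A–G
B–F–A–G
B–H–A–G

3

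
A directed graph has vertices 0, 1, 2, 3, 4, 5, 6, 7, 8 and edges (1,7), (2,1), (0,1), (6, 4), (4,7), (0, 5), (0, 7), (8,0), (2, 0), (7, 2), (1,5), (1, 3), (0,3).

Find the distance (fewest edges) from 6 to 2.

Distance 0: 6.
Distance 1: 4.
Distance 2: 7.
Distance 3: 2 — contains 2.

3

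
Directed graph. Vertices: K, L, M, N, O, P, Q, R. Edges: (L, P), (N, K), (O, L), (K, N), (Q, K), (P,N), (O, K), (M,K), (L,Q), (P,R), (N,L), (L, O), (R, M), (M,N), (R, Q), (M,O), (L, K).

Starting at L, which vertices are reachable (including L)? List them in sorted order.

K, L, M, N, O, P, Q, R

Start at L.
Its neighbours: K, O, P, Q.
Then their neighbours: N, R.
Then next layer: M.
Every vertex is now reached.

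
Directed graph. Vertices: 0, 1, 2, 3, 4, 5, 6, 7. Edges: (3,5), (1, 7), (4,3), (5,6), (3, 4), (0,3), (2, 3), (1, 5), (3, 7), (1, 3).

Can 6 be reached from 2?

Explore from 2.
Distance 1: reach 3.
Distance 2: reach 4, 5, 7.
Distance 3: reach 6.
Found 6.

Yes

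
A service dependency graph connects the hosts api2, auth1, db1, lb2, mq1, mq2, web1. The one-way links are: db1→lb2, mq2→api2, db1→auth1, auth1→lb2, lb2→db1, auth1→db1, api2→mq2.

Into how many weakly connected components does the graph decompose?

From api2: component {api2, mq2}.
From auth1: component {auth1, db1, lb2}.
From mq1: component {mq1}.
From web1: component {web1}.
That's 4 components.

4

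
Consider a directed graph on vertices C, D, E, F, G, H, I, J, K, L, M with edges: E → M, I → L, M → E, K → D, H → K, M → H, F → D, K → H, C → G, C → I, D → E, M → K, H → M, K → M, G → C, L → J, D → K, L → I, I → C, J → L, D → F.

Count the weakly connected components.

2

From C: component {C, G, I, J, L}.
From D: component {D, E, F, H, K, M}.
That's 2 components.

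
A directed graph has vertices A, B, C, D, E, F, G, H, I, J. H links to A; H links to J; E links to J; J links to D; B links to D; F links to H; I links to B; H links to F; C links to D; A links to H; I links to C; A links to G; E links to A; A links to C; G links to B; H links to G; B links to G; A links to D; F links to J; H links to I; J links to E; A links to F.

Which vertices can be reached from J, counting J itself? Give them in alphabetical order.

A, B, C, D, E, F, G, H, I, J

Start at J.
Its neighbours: D, E.
Then their neighbours: A.
Then next layer: C, F, G, H.
Then next layer: B, I.
Every vertex is now reached.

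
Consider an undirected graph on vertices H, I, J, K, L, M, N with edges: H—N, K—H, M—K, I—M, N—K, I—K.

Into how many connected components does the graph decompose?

3

From H: component {H, I, K, M, N}.
From J: component {J}.
From L: component {L}.
That's 3 components.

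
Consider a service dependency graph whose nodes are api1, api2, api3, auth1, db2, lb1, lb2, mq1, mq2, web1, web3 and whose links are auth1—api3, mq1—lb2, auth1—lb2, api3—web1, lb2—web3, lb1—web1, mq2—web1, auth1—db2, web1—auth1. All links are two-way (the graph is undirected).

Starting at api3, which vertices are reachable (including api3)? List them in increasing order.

api3, auth1, db2, lb1, lb2, mq1, mq2, web1, web3

Start at api3.
Its neighbours: auth1, web1.
Then their neighbours: db2, lb1, lb2, mq2.
Then next layer: mq1, web3.
Nothing further is reachable.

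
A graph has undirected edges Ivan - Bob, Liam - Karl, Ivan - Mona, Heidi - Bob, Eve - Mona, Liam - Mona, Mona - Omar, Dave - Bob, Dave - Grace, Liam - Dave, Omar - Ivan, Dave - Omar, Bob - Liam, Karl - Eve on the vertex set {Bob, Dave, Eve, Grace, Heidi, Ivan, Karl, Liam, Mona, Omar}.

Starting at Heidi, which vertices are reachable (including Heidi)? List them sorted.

Start at Heidi.
Its neighbours: Bob.
Then their neighbours: Dave, Ivan, Liam.
Then next layer: Grace, Karl, Mona, Omar.
Then next layer: Eve.
Every vertex is now reached.

Bob, Dave, Eve, Grace, Heidi, Ivan, Karl, Liam, Mona, Omar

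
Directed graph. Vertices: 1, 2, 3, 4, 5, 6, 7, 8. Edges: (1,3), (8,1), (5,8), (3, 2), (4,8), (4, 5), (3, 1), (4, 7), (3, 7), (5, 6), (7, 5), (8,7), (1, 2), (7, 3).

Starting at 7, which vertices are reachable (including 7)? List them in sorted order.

1, 2, 3, 5, 6, 7, 8

Start at 7.
Its neighbours: 3, 5.
Then their neighbours: 1, 2, 6, 8.
Nothing further is reachable.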